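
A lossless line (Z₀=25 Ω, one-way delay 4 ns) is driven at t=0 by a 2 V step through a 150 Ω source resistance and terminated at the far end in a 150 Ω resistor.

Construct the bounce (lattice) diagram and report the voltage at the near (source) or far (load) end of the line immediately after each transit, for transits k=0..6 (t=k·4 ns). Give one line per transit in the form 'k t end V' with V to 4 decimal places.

Γ_L=0.714286, Γ_S=0.714286; launch V₁=2·25/175=0.285714
k=0 src: V=0.2857
k=1 load: inc=0.285714, refl=0.285714·0.714286=0.2041; V=0.000000+0.285714+0.204082=0.4898
k=2 src: inc=0.204082, refl=0.204082·0.714286=0.1458; V=0.285714+0.204082+0.145773=0.6356
k=3 load: inc=0.145773, refl=0.145773·0.714286=0.1041; V=0.489796+0.145773+0.104123=0.7397
k=4 src: inc=0.104123, refl=0.104123·0.714286=0.0744; V=0.635569+0.104123+0.074374=0.8141
k=5 load: inc=0.074374, refl=0.074374·0.714286=0.0531; V=0.739692+0.074374+0.053124=0.8672
k=6 src: inc=0.053124, refl=0.053124·0.714286=0.0379; V=0.814066+0.053124+0.037946=0.9051

0 0 source 0.2857
1 4 load 0.4898
2 8 source 0.6356
3 12 load 0.7397
4 16 source 0.8141
5 20 load 0.8672
6 24 source 0.9051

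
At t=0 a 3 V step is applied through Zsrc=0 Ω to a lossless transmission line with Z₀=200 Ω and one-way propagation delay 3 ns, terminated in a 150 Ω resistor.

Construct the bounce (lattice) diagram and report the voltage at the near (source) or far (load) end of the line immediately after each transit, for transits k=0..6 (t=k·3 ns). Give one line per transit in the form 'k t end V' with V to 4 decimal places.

Γ_L=-0.142857, Γ_S=-1.000000; launch V₁=3·200/200=3.000000
k=0 src: V=3.0000
k=1 load: inc=3.000000, refl=3.000000·-0.142857=-0.4286; V=0.000000+3.000000+-0.428571=2.5714
k=2 src: inc=-0.428571, refl=-0.428571·-1.000000=0.4286; V=3.000000+-0.428571+0.428571=3.0000
k=3 load: inc=0.428571, refl=0.428571·-0.142857=-0.0612; V=2.571429+0.428571+-0.061224=2.9388
k=4 src: inc=-0.061224, refl=-0.061224·-1.000000=0.0612; V=3.000000+-0.061224+0.061224=3.0000
k=5 load: inc=0.061224, refl=0.061224·-0.142857=-0.0087; V=2.938776+0.061224+-0.008746=2.9913
k=6 src: inc=-0.008746, refl=-0.008746·-1.000000=0.0087; V=3.000000+-0.008746+0.008746=3.0000

0 0 source 3.0000
1 3 load 2.5714
2 6 source 3.0000
3 9 load 2.9388
4 12 source 3.0000
5 15 load 2.9913
6 18 source 3.0000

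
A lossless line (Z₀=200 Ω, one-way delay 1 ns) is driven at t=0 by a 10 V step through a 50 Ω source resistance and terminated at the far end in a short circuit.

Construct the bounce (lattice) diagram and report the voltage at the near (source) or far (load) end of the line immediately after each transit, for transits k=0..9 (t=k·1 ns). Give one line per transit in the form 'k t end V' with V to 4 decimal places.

Γ_L=-1.000000, Γ_S=-0.600000; launch V₁=10·200/250=8.000000
k=0 src: V=8.0000
k=1 load: inc=8.000000, refl=8.000000·-1.000000=-8.0000; V=0.000000+8.000000+-8.000000=0.0000
k=2 src: inc=-8.000000, refl=-8.000000·-0.600000=4.8000; V=8.000000+-8.000000+4.800000=4.8000
k=3 load: inc=4.800000, refl=4.800000·-1.000000=-4.8000; V=0.000000+4.800000+-4.800000=0.0000
k=4 src: inc=-4.800000, refl=-4.800000·-0.600000=2.8800; V=4.800000+-4.800000+2.880000=2.8800
k=5 load: inc=2.880000, refl=2.880000·-1.000000=-2.8800; V=0.000000+2.880000+-2.880000=0.0000
k=6 src: inc=-2.880000, refl=-2.880000·-0.600000=1.7280; V=2.880000+-2.880000+1.728000=1.7280
k=7 load: inc=1.728000, refl=1.728000·-1.000000=-1.7280; V=0.000000+1.728000+-1.728000=0.0000
k=8 src: inc=-1.728000, refl=-1.728000·-0.600000=1.0368; V=1.728000+-1.728000+1.036800=1.0368
k=9 load: inc=1.036800, refl=1.036800·-1.000000=-1.0368; V=0.000000+1.036800+-1.036800=0.0000

0 0 source 8.0000
1 1 load 0.0000
2 2 source 4.8000
3 3 load 0.0000
4 4 source 2.8800
5 5 load 0.0000
6 6 source 1.7280
7 7 load 0.0000
8 8 source 1.0368
9 9 load 0.0000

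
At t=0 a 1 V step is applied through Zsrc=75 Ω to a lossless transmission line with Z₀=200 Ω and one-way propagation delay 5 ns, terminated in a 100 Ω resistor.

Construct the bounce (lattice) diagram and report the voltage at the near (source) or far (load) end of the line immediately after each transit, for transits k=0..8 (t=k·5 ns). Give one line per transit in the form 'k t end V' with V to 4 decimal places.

0 0 source 0.7273
1 5 load 0.4848
2 10 source 0.5950
3 15 load 0.5583
4 20 source 0.5750
5 25 load 0.5694
6 30 source 0.5720
7 35 load 0.5711
8 40 source 0.5715

Γ_L=-0.333333, Γ_S=-0.454545; launch V₁=1·200/275=0.727273
k=0 src: V=0.7273
k=1 load: inc=0.727273, refl=0.727273·-0.333333=-0.2424; V=0.000000+0.727273+-0.242424=0.4848
k=2 src: inc=-0.242424, refl=-0.242424·-0.454545=0.1102; V=0.727273+-0.242424+0.110193=0.5950
k=3 load: inc=0.110193, refl=0.110193·-0.333333=-0.0367; V=0.484848+0.110193+-0.036731=0.5583
k=4 src: inc=-0.036731, refl=-0.036731·-0.454545=0.0167; V=0.595041+-0.036731+0.016696=0.5750
k=5 load: inc=0.016696, refl=0.016696·-0.333333=-0.0056; V=0.558310+0.016696+-0.005565=0.5694
k=6 src: inc=-0.005565, refl=-0.005565·-0.454545=0.0025; V=0.575006+-0.005565+0.002530=0.5720
k=7 load: inc=0.002530, refl=0.002530·-0.333333=-0.0008; V=0.569441+0.002530+-0.000843=0.5711
k=8 src: inc=-0.000843, refl=-0.000843·-0.454545=0.0004; V=0.571971+-0.000843+0.000383=0.5715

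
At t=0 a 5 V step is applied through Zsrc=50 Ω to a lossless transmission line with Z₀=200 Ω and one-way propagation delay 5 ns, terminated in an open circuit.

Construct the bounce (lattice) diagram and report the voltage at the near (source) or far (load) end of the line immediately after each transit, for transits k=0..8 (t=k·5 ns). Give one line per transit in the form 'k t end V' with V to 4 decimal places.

0 0 source 4.0000
1 5 load 8.0000
2 10 source 5.6000
3 15 load 3.2000
4 20 source 4.6400
5 25 load 6.0800
6 30 source 5.2160
7 35 load 4.3520
8 40 source 4.8704

Γ_L=1.000000, Γ_S=-0.600000; launch V₁=5·200/250=4.000000
k=0 src: V=4.0000
k=1 load: inc=4.000000, refl=4.000000·1.000000=4.0000; V=0.000000+4.000000+4.000000=8.0000
k=2 src: inc=4.000000, refl=4.000000·-0.600000=-2.4000; V=4.000000+4.000000+-2.400000=5.6000
k=3 load: inc=-2.400000, refl=-2.400000·1.000000=-2.4000; V=8.000000+-2.400000+-2.400000=3.2000
k=4 src: inc=-2.400000, refl=-2.400000·-0.600000=1.4400; V=5.600000+-2.400000+1.440000=4.6400
k=5 load: inc=1.440000, refl=1.440000·1.000000=1.4400; V=3.200000+1.440000+1.440000=6.0800
k=6 src: inc=1.440000, refl=1.440000·-0.600000=-0.8640; V=4.640000+1.440000+-0.864000=5.2160
k=7 load: inc=-0.864000, refl=-0.864000·1.000000=-0.8640; V=6.080000+-0.864000+-0.864000=4.3520
k=8 src: inc=-0.864000, refl=-0.864000·-0.600000=0.5184; V=5.216000+-0.864000+0.518400=4.8704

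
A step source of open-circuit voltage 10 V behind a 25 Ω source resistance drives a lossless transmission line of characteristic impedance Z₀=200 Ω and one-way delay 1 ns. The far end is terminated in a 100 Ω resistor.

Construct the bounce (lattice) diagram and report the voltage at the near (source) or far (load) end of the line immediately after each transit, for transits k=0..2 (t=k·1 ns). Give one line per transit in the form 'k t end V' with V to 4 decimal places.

Γ_L=-0.333333, Γ_S=-0.777778; launch V₁=10·200/225=8.888889
k=0 src: V=8.8889
k=1 load: inc=8.888889, refl=8.888889·-0.333333=-2.9630; V=0.000000+8.888889+-2.962963=5.9259
k=2 src: inc=-2.962963, refl=-2.962963·-0.777778=2.3045; V=8.888889+-2.962963+2.304527=8.2305

0 0 source 8.8889
1 1 load 5.9259
2 2 source 8.2305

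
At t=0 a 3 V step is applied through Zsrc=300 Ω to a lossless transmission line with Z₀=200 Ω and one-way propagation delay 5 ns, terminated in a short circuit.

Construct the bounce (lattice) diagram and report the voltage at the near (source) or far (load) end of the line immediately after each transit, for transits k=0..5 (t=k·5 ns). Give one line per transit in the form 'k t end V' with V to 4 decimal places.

0 0 source 1.2000
1 5 load 0.0000
2 10 source -0.2400
3 15 load 0.0000
4 20 source 0.0480
5 25 load 0.0000

Γ_L=-1.000000, Γ_S=0.200000; launch V₁=3·200/500=1.200000
k=0 src: V=1.2000
k=1 load: inc=1.200000, refl=1.200000·-1.000000=-1.2000; V=0.000000+1.200000+-1.200000=0.0000
k=2 src: inc=-1.200000, refl=-1.200000·0.200000=-0.2400; V=1.200000+-1.200000+-0.240000=-0.2400
k=3 load: inc=-0.240000, refl=-0.240000·-1.000000=0.2400; V=0.000000+-0.240000+0.240000=0.0000
k=4 src: inc=0.240000, refl=0.240000·0.200000=0.0480; V=-0.240000+0.240000+0.048000=0.0480
k=5 load: inc=0.048000, refl=0.048000·-1.000000=-0.0480; V=0.000000+0.048000+-0.048000=0.0000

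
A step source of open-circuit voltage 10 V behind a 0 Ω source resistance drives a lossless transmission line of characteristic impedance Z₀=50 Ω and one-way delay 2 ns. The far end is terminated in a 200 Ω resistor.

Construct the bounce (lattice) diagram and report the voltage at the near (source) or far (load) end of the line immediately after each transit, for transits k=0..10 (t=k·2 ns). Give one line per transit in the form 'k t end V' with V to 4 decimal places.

Γ_L=0.600000, Γ_S=-1.000000; launch V₁=10·50/50=10.000000
k=0 src: V=10.0000
k=1 load: inc=10.000000, refl=10.000000·0.600000=6.0000; V=0.000000+10.000000+6.000000=16.0000
k=2 src: inc=6.000000, refl=6.000000·-1.000000=-6.0000; V=10.000000+6.000000+-6.000000=10.0000
k=3 load: inc=-6.000000, refl=-6.000000·0.600000=-3.6000; V=16.000000+-6.000000+-3.600000=6.4000
k=4 src: inc=-3.600000, refl=-3.600000·-1.000000=3.6000; V=10.000000+-3.600000+3.600000=10.0000
k=5 load: inc=3.600000, refl=3.600000·0.600000=2.1600; V=6.400000+3.600000+2.160000=12.1600
k=6 src: inc=2.160000, refl=2.160000·-1.000000=-2.1600; V=10.000000+2.160000+-2.160000=10.0000
k=7 load: inc=-2.160000, refl=-2.160000·0.600000=-1.2960; V=12.160000+-2.160000+-1.296000=8.7040
k=8 src: inc=-1.296000, refl=-1.296000·-1.000000=1.2960; V=10.000000+-1.296000+1.296000=10.0000
k=9 load: inc=1.296000, refl=1.296000·0.600000=0.7776; V=8.704000+1.296000+0.777600=10.7776
k=10 src: inc=0.777600, refl=0.777600·-1.000000=-0.7776; V=10.000000+0.777600+-0.777600=10.0000

0 0 source 10.0000
1 2 load 16.0000
2 4 source 10.0000
3 6 load 6.4000
4 8 source 10.0000
5 10 load 12.1600
6 12 source 10.0000
7 14 load 8.7040
8 16 source 10.0000
9 18 load 10.7776
10 20 source 10.0000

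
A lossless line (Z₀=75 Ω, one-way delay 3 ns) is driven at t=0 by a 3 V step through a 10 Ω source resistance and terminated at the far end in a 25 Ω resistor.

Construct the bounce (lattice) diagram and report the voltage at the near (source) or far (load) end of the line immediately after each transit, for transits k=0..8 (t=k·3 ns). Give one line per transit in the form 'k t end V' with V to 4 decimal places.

Γ_L=-0.500000, Γ_S=-0.764706; launch V₁=3·75/85=2.647059
k=0 src: V=2.6471
k=1 load: inc=2.647059, refl=2.647059·-0.500000=-1.3235; V=0.000000+2.647059+-1.323529=1.3235
k=2 src: inc=-1.323529, refl=-1.323529·-0.764706=1.0121; V=2.647059+-1.323529+1.012111=2.3356
k=3 load: inc=1.012111, refl=1.012111·-0.500000=-0.5061; V=1.323529+1.012111+-0.506055=1.8296
k=4 src: inc=-0.506055, refl=-0.506055·-0.764706=0.3870; V=2.335640+-0.506055+0.386984=2.2166
k=5 load: inc=0.386984, refl=0.386984·-0.500000=-0.1935; V=1.829585+0.386984+-0.193492=2.0231
k=6 src: inc=-0.193492, refl=-0.193492·-0.764706=0.1480; V=2.216568+-0.193492+0.147964=2.1710
k=7 load: inc=0.147964, refl=0.147964·-0.500000=-0.0740; V=2.023077+0.147964+-0.073982=2.0971
k=8 src: inc=-0.073982, refl=-0.073982·-0.764706=0.0566; V=2.171041+-0.073982+0.056575=2.1536

0 0 source 2.6471
1 3 load 1.3235
2 6 source 2.3356
3 9 load 1.8296
4 12 source 2.2166
5 15 load 2.0231
6 18 source 2.1710
7 21 load 2.0971
8 24 source 2.1536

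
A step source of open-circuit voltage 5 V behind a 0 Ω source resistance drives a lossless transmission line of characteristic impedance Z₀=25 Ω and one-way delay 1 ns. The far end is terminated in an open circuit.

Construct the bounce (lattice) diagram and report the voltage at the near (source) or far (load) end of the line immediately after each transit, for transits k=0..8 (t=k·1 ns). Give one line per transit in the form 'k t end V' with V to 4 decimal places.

0 0 source 5.0000
1 1 load 10.0000
2 2 source 5.0000
3 3 load 0.0000
4 4 source 5.0000
5 5 load 10.0000
6 6 source 5.0000
7 7 load 0.0000
8 8 source 5.0000

Γ_L=1.000000, Γ_S=-1.000000; launch V₁=5·25/25=5.000000
k=0 src: V=5.0000
k=1 load: inc=5.000000, refl=5.000000·1.000000=5.0000; V=0.000000+5.000000+5.000000=10.0000
k=2 src: inc=5.000000, refl=5.000000·-1.000000=-5.0000; V=5.000000+5.000000+-5.000000=5.0000
k=3 load: inc=-5.000000, refl=-5.000000·1.000000=-5.0000; V=10.000000+-5.000000+-5.000000=0.0000
k=4 src: inc=-5.000000, refl=-5.000000·-1.000000=5.0000; V=5.000000+-5.000000+5.000000=5.0000
k=5 load: inc=5.000000, refl=5.000000·1.000000=5.0000; V=0.000000+5.000000+5.000000=10.0000
k=6 src: inc=5.000000, refl=5.000000·-1.000000=-5.0000; V=5.000000+5.000000+-5.000000=5.0000
k=7 load: inc=-5.000000, refl=-5.000000·1.000000=-5.0000; V=10.000000+-5.000000+-5.000000=0.0000
k=8 src: inc=-5.000000, refl=-5.000000·-1.000000=5.0000; V=5.000000+-5.000000+5.000000=5.0000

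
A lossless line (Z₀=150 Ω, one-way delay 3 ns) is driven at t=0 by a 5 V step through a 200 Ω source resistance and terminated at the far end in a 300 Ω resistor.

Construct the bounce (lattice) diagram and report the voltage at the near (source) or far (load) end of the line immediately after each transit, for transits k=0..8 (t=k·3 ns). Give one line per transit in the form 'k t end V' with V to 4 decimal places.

Γ_L=0.333333, Γ_S=0.142857; launch V₁=5·150/350=2.142857
k=0 src: V=2.1429
k=1 load: inc=2.142857, refl=2.142857·0.333333=0.7143; V=0.000000+2.142857+0.714286=2.8571
k=2 src: inc=0.714286, refl=0.714286·0.142857=0.1020; V=2.142857+0.714286+0.102041=2.9592
k=3 load: inc=0.102041, refl=0.102041·0.333333=0.0340; V=2.857143+0.102041+0.034014=2.9932
k=4 src: inc=0.034014, refl=0.034014·0.142857=0.0049; V=2.959184+0.034014+0.004859=2.9981
k=5 load: inc=0.004859, refl=0.004859·0.333333=0.0016; V=2.993197+0.004859+0.001620=2.9997
k=6 src: inc=0.001620, refl=0.001620·0.142857=0.0002; V=2.998056+0.001620+0.000231=2.9999
k=7 load: inc=0.000231, refl=0.000231·0.333333=0.0001; V=2.999676+0.000231+0.000077=3.0000
k=8 src: inc=0.000077, refl=0.000077·0.142857=0.0000; V=2.999907+0.000077+0.000011=3.0000

0 0 source 2.1429
1 3 load 2.8571
2 6 source 2.9592
3 9 load 2.9932
4 12 source 2.9981
5 15 load 2.9997
6 18 source 2.9999
7 21 load 3.0000
8 24 source 3.0000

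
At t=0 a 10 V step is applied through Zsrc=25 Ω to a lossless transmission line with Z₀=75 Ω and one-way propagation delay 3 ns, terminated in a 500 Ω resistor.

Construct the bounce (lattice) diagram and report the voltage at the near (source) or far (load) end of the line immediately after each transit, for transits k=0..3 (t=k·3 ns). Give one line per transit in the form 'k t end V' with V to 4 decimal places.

Γ_L=0.739130, Γ_S=-0.500000; launch V₁=10·75/100=7.500000
k=0 src: V=7.5000
k=1 load: inc=7.500000, refl=7.500000·0.739130=5.5435; V=0.000000+7.500000+5.543478=13.0435
k=2 src: inc=5.543478, refl=5.543478·-0.500000=-2.7717; V=7.500000+5.543478+-2.771739=10.2717
k=3 load: inc=-2.771739, refl=-2.771739·0.739130=-2.0487; V=13.043478+-2.771739+-2.048677=8.2231

0 0 source 7.5000
1 3 load 13.0435
2 6 source 10.2717
3 9 load 8.2231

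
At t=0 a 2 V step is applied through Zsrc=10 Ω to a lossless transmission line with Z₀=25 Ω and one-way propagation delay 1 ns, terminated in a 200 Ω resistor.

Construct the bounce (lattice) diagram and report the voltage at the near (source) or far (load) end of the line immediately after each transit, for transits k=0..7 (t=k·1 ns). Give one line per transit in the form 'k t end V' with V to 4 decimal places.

Γ_L=0.777778, Γ_S=-0.428571; launch V₁=2·25/35=1.428571
k=0 src: V=1.4286
k=1 load: inc=1.428571, refl=1.428571·0.777778=1.1111; V=0.000000+1.428571+1.111111=2.5397
k=2 src: inc=1.111111, refl=1.111111·-0.428571=-0.4762; V=1.428571+1.111111+-0.476190=2.0635
k=3 load: inc=-0.476190, refl=-0.476190·0.777778=-0.3704; V=2.539683+-0.476190+-0.370370=1.6931
k=4 src: inc=-0.370370, refl=-0.370370·-0.428571=0.1587; V=2.063492+-0.370370+0.158730=1.8519
k=5 load: inc=0.158730, refl=0.158730·0.777778=0.1235; V=1.693122+0.158730+0.123457=1.9753
k=6 src: inc=0.123457, refl=0.123457·-0.428571=-0.0529; V=1.851852+0.123457+-0.052910=1.9224
k=7 load: inc=-0.052910, refl=-0.052910·0.777778=-0.0412; V=1.975309+-0.052910+-0.041152=1.8812

0 0 source 1.4286
1 1 load 2.5397
2 2 source 2.0635
3 3 load 1.6931
4 4 source 1.8519
5 5 load 1.9753
6 6 source 1.9224
7 7 load 1.8812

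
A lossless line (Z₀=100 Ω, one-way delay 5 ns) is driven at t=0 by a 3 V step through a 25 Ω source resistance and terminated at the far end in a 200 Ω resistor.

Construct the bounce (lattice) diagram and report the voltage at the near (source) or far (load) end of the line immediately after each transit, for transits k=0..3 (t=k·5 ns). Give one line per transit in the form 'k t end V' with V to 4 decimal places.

0 0 source 2.4000
1 5 load 3.2000
2 10 source 2.7200
3 15 load 2.5600

Γ_L=0.333333, Γ_S=-0.600000; launch V₁=3·100/125=2.400000
k=0 src: V=2.4000
k=1 load: inc=2.400000, refl=2.400000·0.333333=0.8000; V=0.000000+2.400000+0.800000=3.2000
k=2 src: inc=0.800000, refl=0.800000·-0.600000=-0.4800; V=2.400000+0.800000+-0.480000=2.7200
k=3 load: inc=-0.480000, refl=-0.480000·0.333333=-0.1600; V=3.200000+-0.480000+-0.160000=2.5600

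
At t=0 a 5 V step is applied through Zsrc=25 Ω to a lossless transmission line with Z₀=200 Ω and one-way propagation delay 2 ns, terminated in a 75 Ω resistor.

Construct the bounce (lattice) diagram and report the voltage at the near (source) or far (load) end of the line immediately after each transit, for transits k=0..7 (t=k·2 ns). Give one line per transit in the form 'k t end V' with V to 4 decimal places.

0 0 source 4.4444
1 2 load 2.4242
2 4 source 3.9955
3 6 load 3.2813
4 8 source 3.8368
5 10 load 3.5843
6 12 source 3.7807
7 14 load 3.6914

Γ_L=-0.454545, Γ_S=-0.777778; launch V₁=5·200/225=4.444444
k=0 src: V=4.4444
k=1 load: inc=4.444444, refl=4.444444·-0.454545=-2.0202; V=0.000000+4.444444+-2.020202=2.4242
k=2 src: inc=-2.020202, refl=-2.020202·-0.777778=1.5713; V=4.444444+-2.020202+1.571268=3.9955
k=3 load: inc=1.571268, refl=1.571268·-0.454545=-0.7142; V=2.424242+1.571268+-0.714213=3.2813
k=4 src: inc=-0.714213, refl=-0.714213·-0.777778=0.5555; V=3.995511+-0.714213+0.555499=3.8368
k=5 load: inc=0.555499, refl=0.555499·-0.454545=-0.2525; V=3.281298+0.555499+-0.252499=3.5843
k=6 src: inc=-0.252499, refl=-0.252499·-0.777778=0.1964; V=3.836797+-0.252499+0.196388=3.7807
k=7 load: inc=0.196388, refl=0.196388·-0.454545=-0.0893; V=3.584297+0.196388+-0.089267=3.6914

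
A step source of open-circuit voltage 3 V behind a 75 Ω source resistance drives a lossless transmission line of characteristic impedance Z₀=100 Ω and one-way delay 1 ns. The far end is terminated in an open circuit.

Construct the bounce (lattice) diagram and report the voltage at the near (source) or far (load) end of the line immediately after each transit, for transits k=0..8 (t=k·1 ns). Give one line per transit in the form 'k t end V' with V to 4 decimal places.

Γ_L=1.000000, Γ_S=-0.142857; launch V₁=3·100/175=1.714286
k=0 src: V=1.7143
k=1 load: inc=1.714286, refl=1.714286·1.000000=1.7143; V=0.000000+1.714286+1.714286=3.4286
k=2 src: inc=1.714286, refl=1.714286·-0.142857=-0.2449; V=1.714286+1.714286+-0.244898=3.1837
k=3 load: inc=-0.244898, refl=-0.244898·1.000000=-0.2449; V=3.428571+-0.244898+-0.244898=2.9388
k=4 src: inc=-0.244898, refl=-0.244898·-0.142857=0.0350; V=3.183673+-0.244898+0.034985=2.9738
k=5 load: inc=0.034985, refl=0.034985·1.000000=0.0350; V=2.938776+0.034985+0.034985=3.0087
k=6 src: inc=0.034985, refl=0.034985·-0.142857=-0.0050; V=2.973761+0.034985+-0.004998=3.0037
k=7 load: inc=-0.004998, refl=-0.004998·1.000000=-0.0050; V=3.008746+-0.004998+-0.004998=2.9988
k=8 src: inc=-0.004998, refl=-0.004998·-0.142857=0.0007; V=3.003748+-0.004998+0.000714=2.9995

0 0 source 1.7143
1 1 load 3.4286
2 2 source 3.1837
3 3 load 2.9388
4 4 source 2.9738
5 5 load 3.0087
6 6 source 3.0037
7 7 load 2.9988
8 8 source 2.9995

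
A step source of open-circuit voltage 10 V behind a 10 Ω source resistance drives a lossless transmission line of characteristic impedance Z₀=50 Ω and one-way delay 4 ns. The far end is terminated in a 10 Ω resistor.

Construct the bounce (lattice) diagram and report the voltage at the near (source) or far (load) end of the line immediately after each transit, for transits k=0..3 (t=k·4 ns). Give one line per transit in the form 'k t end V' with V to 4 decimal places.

Γ_L=-0.666667, Γ_S=-0.666667; launch V₁=10·50/60=8.333333
k=0 src: V=8.3333
k=1 load: inc=8.333333, refl=8.333333·-0.666667=-5.5556; V=0.000000+8.333333+-5.555556=2.7778
k=2 src: inc=-5.555556, refl=-5.555556·-0.666667=3.7037; V=8.333333+-5.555556+3.703704=6.4815
k=3 load: inc=3.703704, refl=3.703704·-0.666667=-2.4691; V=2.777778+3.703704+-2.469136=4.0123

0 0 source 8.3333
1 4 load 2.7778
2 8 source 6.4815
3 12 load 4.0123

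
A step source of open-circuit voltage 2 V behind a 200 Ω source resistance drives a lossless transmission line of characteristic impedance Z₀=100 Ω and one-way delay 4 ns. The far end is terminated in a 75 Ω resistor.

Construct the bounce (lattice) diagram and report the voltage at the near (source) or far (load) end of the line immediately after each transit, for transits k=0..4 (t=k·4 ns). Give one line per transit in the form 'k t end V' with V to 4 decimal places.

0 0 source 0.6667
1 4 load 0.5714
2 8 source 0.5397
3 12 load 0.5442
4 16 source 0.5457

Γ_L=-0.142857, Γ_S=0.333333; launch V₁=2·100/300=0.666667
k=0 src: V=0.6667
k=1 load: inc=0.666667, refl=0.666667·-0.142857=-0.0952; V=0.000000+0.666667+-0.095238=0.5714
k=2 src: inc=-0.095238, refl=-0.095238·0.333333=-0.0317; V=0.666667+-0.095238+-0.031746=0.5397
k=3 load: inc=-0.031746, refl=-0.031746·-0.142857=0.0045; V=0.571429+-0.031746+0.004535=0.5442
k=4 src: inc=0.004535, refl=0.004535·0.333333=0.0015; V=0.539683+0.004535+0.001512=0.5457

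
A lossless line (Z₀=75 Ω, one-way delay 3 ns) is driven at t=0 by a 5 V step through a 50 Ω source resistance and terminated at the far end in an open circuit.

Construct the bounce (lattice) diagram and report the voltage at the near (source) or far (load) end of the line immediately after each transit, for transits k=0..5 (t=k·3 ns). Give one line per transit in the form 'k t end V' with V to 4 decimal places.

0 0 source 3.0000
1 3 load 6.0000
2 6 source 5.4000
3 9 load 4.8000
4 12 source 4.9200
5 15 load 5.0400

Γ_L=1.000000, Γ_S=-0.200000; launch V₁=5·75/125=3.000000
k=0 src: V=3.0000
k=1 load: inc=3.000000, refl=3.000000·1.000000=3.0000; V=0.000000+3.000000+3.000000=6.0000
k=2 src: inc=3.000000, refl=3.000000·-0.200000=-0.6000; V=3.000000+3.000000+-0.600000=5.4000
k=3 load: inc=-0.600000, refl=-0.600000·1.000000=-0.6000; V=6.000000+-0.600000+-0.600000=4.8000
k=4 src: inc=-0.600000, refl=-0.600000·-0.200000=0.1200; V=5.400000+-0.600000+0.120000=4.9200
k=5 load: inc=0.120000, refl=0.120000·1.000000=0.1200; V=4.800000+0.120000+0.120000=5.0400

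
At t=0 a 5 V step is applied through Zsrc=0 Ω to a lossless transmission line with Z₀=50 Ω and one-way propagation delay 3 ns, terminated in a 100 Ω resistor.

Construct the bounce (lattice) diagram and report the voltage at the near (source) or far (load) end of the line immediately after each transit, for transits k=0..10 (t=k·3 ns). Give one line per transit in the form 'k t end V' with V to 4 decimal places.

Γ_L=0.333333, Γ_S=-1.000000; launch V₁=5·50/50=5.000000
k=0 src: V=5.0000
k=1 load: inc=5.000000, refl=5.000000·0.333333=1.6667; V=0.000000+5.000000+1.666667=6.6667
k=2 src: inc=1.666667, refl=1.666667·-1.000000=-1.6667; V=5.000000+1.666667+-1.666667=5.0000
k=3 load: inc=-1.666667, refl=-1.666667·0.333333=-0.5556; V=6.666667+-1.666667+-0.555556=4.4444
k=4 src: inc=-0.555556, refl=-0.555556·-1.000000=0.5556; V=5.000000+-0.555556+0.555556=5.0000
k=5 load: inc=0.555556, refl=0.555556·0.333333=0.1852; V=4.444444+0.555556+0.185185=5.1852
k=6 src: inc=0.185185, refl=0.185185·-1.000000=-0.1852; V=5.000000+0.185185+-0.185185=5.0000
k=7 load: inc=-0.185185, refl=-0.185185·0.333333=-0.0617; V=5.185185+-0.185185+-0.061728=4.9383
k=8 src: inc=-0.061728, refl=-0.061728·-1.000000=0.0617; V=5.000000+-0.061728+0.061728=5.0000
k=9 load: inc=0.061728, refl=0.061728·0.333333=0.0206; V=4.938272+0.061728+0.020576=5.0206
k=10 src: inc=0.020576, refl=0.020576·-1.000000=-0.0206; V=5.000000+0.020576+-0.020576=5.0000

0 0 source 5.0000
1 3 load 6.6667
2 6 source 5.0000
3 9 load 4.4444
4 12 source 5.0000
5 15 load 5.1852
6 18 source 5.0000
7 21 load 4.9383
8 24 source 5.0000
9 27 load 5.0206
10 30 source 5.0000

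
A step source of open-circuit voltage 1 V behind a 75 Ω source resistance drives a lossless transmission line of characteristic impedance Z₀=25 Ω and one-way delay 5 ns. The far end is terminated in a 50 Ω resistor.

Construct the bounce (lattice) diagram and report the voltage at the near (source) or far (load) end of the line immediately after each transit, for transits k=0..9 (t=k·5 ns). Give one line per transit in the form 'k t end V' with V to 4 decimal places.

Γ_L=0.333333, Γ_S=0.500000; launch V₁=1·25/100=0.250000
k=0 src: V=0.2500
k=1 load: inc=0.250000, refl=0.250000·0.333333=0.0833; V=0.000000+0.250000+0.083333=0.3333
k=2 src: inc=0.083333, refl=0.083333·0.500000=0.0417; V=0.250000+0.083333+0.041667=0.3750
k=3 load: inc=0.041667, refl=0.041667·0.333333=0.0139; V=0.333333+0.041667+0.013889=0.3889
k=4 src: inc=0.013889, refl=0.013889·0.500000=0.0069; V=0.375000+0.013889+0.006944=0.3958
k=5 load: inc=0.006944, refl=0.006944·0.333333=0.0023; V=0.388889+0.006944+0.002315=0.3981
k=6 src: inc=0.002315, refl=0.002315·0.500000=0.0012; V=0.395833+0.002315+0.001157=0.3993
k=7 load: inc=0.001157, refl=0.001157·0.333333=0.0004; V=0.398148+0.001157+0.000386=0.3997
k=8 src: inc=0.000386, refl=0.000386·0.500000=0.0002; V=0.399306+0.000386+0.000193=0.3999
k=9 load: inc=0.000193, refl=0.000193·0.333333=0.0001; V=0.399691+0.000193+0.000064=0.3999

0 0 source 0.2500
1 5 load 0.3333
2 10 source 0.3750
3 15 load 0.3889
4 20 source 0.3958
5 25 load 0.3981
6 30 source 0.3993
7 35 load 0.3997
8 40 source 0.3999
9 45 load 0.3999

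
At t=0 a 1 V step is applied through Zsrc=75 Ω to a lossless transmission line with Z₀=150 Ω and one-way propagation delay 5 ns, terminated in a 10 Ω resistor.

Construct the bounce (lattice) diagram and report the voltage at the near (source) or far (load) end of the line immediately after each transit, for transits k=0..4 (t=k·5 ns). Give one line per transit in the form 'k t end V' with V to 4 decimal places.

0 0 source 0.6667
1 5 load 0.0833
2 10 source 0.2778
3 15 load 0.1076
4 20 source 0.1644

Γ_L=-0.875000, Γ_S=-0.333333; launch V₁=1·150/225=0.666667
k=0 src: V=0.6667
k=1 load: inc=0.666667, refl=0.666667·-0.875000=-0.5833; V=0.000000+0.666667+-0.583333=0.0833
k=2 src: inc=-0.583333, refl=-0.583333·-0.333333=0.1944; V=0.666667+-0.583333+0.194444=0.2778
k=3 load: inc=0.194444, refl=0.194444·-0.875000=-0.1701; V=0.083333+0.194444+-0.170139=0.1076
k=4 src: inc=-0.170139, refl=-0.170139·-0.333333=0.0567; V=0.277778+-0.170139+0.056713=0.1644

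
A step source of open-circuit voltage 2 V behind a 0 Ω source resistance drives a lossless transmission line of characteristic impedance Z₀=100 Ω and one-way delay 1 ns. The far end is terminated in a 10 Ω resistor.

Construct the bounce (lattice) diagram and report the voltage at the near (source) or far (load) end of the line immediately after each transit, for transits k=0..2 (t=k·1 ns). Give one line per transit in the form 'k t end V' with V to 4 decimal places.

0 0 source 2.0000
1 1 load 0.3636
2 2 source 2.0000

Γ_L=-0.818182, Γ_S=-1.000000; launch V₁=2·100/100=2.000000
k=0 src: V=2.0000
k=1 load: inc=2.000000, refl=2.000000·-0.818182=-1.6364; V=0.000000+2.000000+-1.636364=0.3636
k=2 src: inc=-1.636364, refl=-1.636364·-1.000000=1.6364; V=2.000000+-1.636364+1.636364=2.0000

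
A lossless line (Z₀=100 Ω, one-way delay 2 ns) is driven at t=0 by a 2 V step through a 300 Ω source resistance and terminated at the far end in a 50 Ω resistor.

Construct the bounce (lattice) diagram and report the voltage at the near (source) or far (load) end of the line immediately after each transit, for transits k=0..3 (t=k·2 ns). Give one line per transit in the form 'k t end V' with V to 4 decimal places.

0 0 source 0.5000
1 2 load 0.3333
2 4 source 0.2500
3 6 load 0.2778

Γ_L=-0.333333, Γ_S=0.500000; launch V₁=2·100/400=0.500000
k=0 src: V=0.5000
k=1 load: inc=0.500000, refl=0.500000·-0.333333=-0.1667; V=0.000000+0.500000+-0.166667=0.3333
k=2 src: inc=-0.166667, refl=-0.166667·0.500000=-0.0833; V=0.500000+-0.166667+-0.083333=0.2500
k=3 load: inc=-0.083333, refl=-0.083333·-0.333333=0.0278; V=0.333333+-0.083333+0.027778=0.2778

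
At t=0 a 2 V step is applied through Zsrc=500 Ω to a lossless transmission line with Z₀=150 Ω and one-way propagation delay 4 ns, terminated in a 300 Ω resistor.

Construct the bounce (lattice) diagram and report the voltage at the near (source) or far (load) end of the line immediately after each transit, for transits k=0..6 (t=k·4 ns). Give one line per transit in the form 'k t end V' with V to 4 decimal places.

Γ_L=0.333333, Γ_S=0.538462; launch V₁=2·150/650=0.461538
k=0 src: V=0.4615
k=1 load: inc=0.461538, refl=0.461538·0.333333=0.1538; V=0.000000+0.461538+0.153846=0.6154
k=2 src: inc=0.153846, refl=0.153846·0.538462=0.0828; V=0.461538+0.153846+0.082840=0.6982
k=3 load: inc=0.082840, refl=0.082840·0.333333=0.0276; V=0.615385+0.082840+0.027613=0.7258
k=4 src: inc=0.027613, refl=0.027613·0.538462=0.0149; V=0.698225+0.027613+0.014869=0.7407
k=5 load: inc=0.014869, refl=0.014869·0.333333=0.0050; V=0.725838+0.014869+0.004956=0.7457
k=6 src: inc=0.004956, refl=0.004956·0.538462=0.0027; V=0.740707+0.004956+0.002669=0.7483

0 0 source 0.4615
1 4 load 0.6154
2 8 source 0.6982
3 12 load 0.7258
4 16 source 0.7407
5 20 load 0.7457
6 24 source 0.7483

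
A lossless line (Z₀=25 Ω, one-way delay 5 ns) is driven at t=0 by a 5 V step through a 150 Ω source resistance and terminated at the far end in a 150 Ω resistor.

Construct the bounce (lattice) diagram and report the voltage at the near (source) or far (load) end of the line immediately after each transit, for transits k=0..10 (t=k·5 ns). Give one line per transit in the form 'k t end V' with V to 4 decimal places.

0 0 source 0.7143
1 5 load 1.2245
2 10 source 1.5889
3 15 load 1.8492
4 20 source 2.0352
5 25 load 2.1680
6 30 source 2.2628
7 35 load 2.3306
8 40 source 2.3790
9 45 load 2.4136
10 50 source 2.4383

Γ_L=0.714286, Γ_S=0.714286; launch V₁=5·25/175=0.714286
k=0 src: V=0.7143
k=1 load: inc=0.714286, refl=0.714286·0.714286=0.5102; V=0.000000+0.714286+0.510204=1.2245
k=2 src: inc=0.510204, refl=0.510204·0.714286=0.3644; V=0.714286+0.510204+0.364431=1.5889
k=3 load: inc=0.364431, refl=0.364431·0.714286=0.2603; V=1.224490+0.364431+0.260308=1.8492
k=4 src: inc=0.260308, refl=0.260308·0.714286=0.1859; V=1.588921+0.260308+0.185934=2.0352
k=5 load: inc=0.185934, refl=0.185934·0.714286=0.1328; V=1.849229+0.185934+0.132810=2.1680
k=6 src: inc=0.132810, refl=0.132810·0.714286=0.0949; V=2.035164+0.132810+0.094865=2.2628
k=7 load: inc=0.094865, refl=0.094865·0.714286=0.0678; V=2.167974+0.094865+0.067760=2.3306
k=8 src: inc=0.067760, refl=0.067760·0.714286=0.0484; V=2.262839+0.067760+0.048400=2.3790
k=9 load: inc=0.048400, refl=0.048400·0.714286=0.0346; V=2.330599+0.048400+0.034572=2.4136
k=10 src: inc=0.034572, refl=0.034572·0.714286=0.0247; V=2.378999+0.034572+0.024694=2.4383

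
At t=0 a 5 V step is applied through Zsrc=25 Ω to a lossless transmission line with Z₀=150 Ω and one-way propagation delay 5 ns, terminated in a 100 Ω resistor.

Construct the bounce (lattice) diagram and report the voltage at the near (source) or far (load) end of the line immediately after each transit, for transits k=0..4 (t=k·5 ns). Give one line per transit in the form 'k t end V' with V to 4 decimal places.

Γ_L=-0.200000, Γ_S=-0.714286; launch V₁=5·150/175=4.285714
k=0 src: V=4.2857
k=1 load: inc=4.285714, refl=4.285714·-0.200000=-0.8571; V=0.000000+4.285714+-0.857143=3.4286
k=2 src: inc=-0.857143, refl=-0.857143·-0.714286=0.6122; V=4.285714+-0.857143+0.612245=4.0408
k=3 load: inc=0.612245, refl=0.612245·-0.200000=-0.1224; V=3.428571+0.612245+-0.122449=3.9184
k=4 src: inc=-0.122449, refl=-0.122449·-0.714286=0.0875; V=4.040816+-0.122449+0.087464=4.0058

0 0 source 4.2857
1 5 load 3.4286
2 10 source 4.0408
3 15 load 3.9184
4 20 source 4.0058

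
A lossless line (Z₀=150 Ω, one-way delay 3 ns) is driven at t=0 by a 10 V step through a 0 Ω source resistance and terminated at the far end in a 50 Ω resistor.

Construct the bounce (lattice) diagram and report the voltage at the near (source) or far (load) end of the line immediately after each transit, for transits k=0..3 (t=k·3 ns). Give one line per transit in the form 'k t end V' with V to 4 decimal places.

Γ_L=-0.500000, Γ_S=-1.000000; launch V₁=10·150/150=10.000000
k=0 src: V=10.0000
k=1 load: inc=10.000000, refl=10.000000·-0.500000=-5.0000; V=0.000000+10.000000+-5.000000=5.0000
k=2 src: inc=-5.000000, refl=-5.000000·-1.000000=5.0000; V=10.000000+-5.000000+5.000000=10.0000
k=3 load: inc=5.000000, refl=5.000000·-0.500000=-2.5000; V=5.000000+5.000000+-2.500000=7.5000

0 0 source 10.0000
1 3 load 5.0000
2 6 source 10.0000
3 9 load 7.5000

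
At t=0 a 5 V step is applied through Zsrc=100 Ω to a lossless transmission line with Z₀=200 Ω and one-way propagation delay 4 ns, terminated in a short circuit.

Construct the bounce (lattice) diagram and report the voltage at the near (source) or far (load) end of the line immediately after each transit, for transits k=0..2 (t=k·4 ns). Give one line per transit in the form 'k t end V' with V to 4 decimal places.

0 0 source 3.3333
1 4 load 0.0000
2 8 source 1.1111

Γ_L=-1.000000, Γ_S=-0.333333; launch V₁=5·200/300=3.333333
k=0 src: V=3.3333
k=1 load: inc=3.333333, refl=3.333333·-1.000000=-3.3333; V=0.000000+3.333333+-3.333333=0.0000
k=2 src: inc=-3.333333, refl=-3.333333·-0.333333=1.1111; V=3.333333+-3.333333+1.111111=1.1111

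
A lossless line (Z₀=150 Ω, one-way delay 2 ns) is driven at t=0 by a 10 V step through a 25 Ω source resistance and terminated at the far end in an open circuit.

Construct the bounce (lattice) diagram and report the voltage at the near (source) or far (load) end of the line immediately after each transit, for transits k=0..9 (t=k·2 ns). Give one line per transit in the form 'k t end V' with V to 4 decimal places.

0 0 source 8.5714
1 2 load 17.1429
2 4 source 11.0204
3 6 load 4.8980
4 8 source 9.2711
5 10 load 13.6443
6 12 source 10.5206
7 14 load 7.3969
8 16 source 9.6281
9 18 load 11.8593

Γ_L=1.000000, Γ_S=-0.714286; launch V₁=10·150/175=8.571429
k=0 src: V=8.5714
k=1 load: inc=8.571429, refl=8.571429·1.000000=8.5714; V=0.000000+8.571429+8.571429=17.1429
k=2 src: inc=8.571429, refl=8.571429·-0.714286=-6.1224; V=8.571429+8.571429+-6.122449=11.0204
k=3 load: inc=-6.122449, refl=-6.122449·1.000000=-6.1224; V=17.142857+-6.122449+-6.122449=4.8980
k=4 src: inc=-6.122449, refl=-6.122449·-0.714286=4.3732; V=11.020408+-6.122449+4.373178=9.2711
k=5 load: inc=4.373178, refl=4.373178·1.000000=4.3732; V=4.897959+4.373178+4.373178=13.6443
k=6 src: inc=4.373178, refl=4.373178·-0.714286=-3.1237; V=9.271137+4.373178+-3.123698=10.5206
k=7 load: inc=-3.123698, refl=-3.123698·1.000000=-3.1237; V=13.644315+-3.123698+-3.123698=7.3969
k=8 src: inc=-3.123698, refl=-3.123698·-0.714286=2.2312; V=10.520616+-3.123698+2.231213=9.6281
k=9 load: inc=2.231213, refl=2.231213·1.000000=2.2312; V=7.396918+2.231213+2.231213=11.8593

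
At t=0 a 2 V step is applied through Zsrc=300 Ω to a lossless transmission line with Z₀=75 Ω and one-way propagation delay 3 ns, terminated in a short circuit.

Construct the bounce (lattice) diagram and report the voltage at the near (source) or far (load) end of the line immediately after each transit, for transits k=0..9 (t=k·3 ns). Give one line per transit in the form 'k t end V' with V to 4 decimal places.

0 0 source 0.4000
1 3 load 0.0000
2 6 source -0.2400
3 9 load 0.0000
4 12 source 0.1440
5 15 load 0.0000
6 18 source -0.0864
7 21 load 0.0000
8 24 source 0.0518
9 27 load 0.0000

Γ_L=-1.000000, Γ_S=0.600000; launch V₁=2·75/375=0.400000
k=0 src: V=0.4000
k=1 load: inc=0.400000, refl=0.400000·-1.000000=-0.4000; V=0.000000+0.400000+-0.400000=0.0000
k=2 src: inc=-0.400000, refl=-0.400000·0.600000=-0.2400; V=0.400000+-0.400000+-0.240000=-0.2400
k=3 load: inc=-0.240000, refl=-0.240000·-1.000000=0.2400; V=0.000000+-0.240000+0.240000=0.0000
k=4 src: inc=0.240000, refl=0.240000·0.600000=0.1440; V=-0.240000+0.240000+0.144000=0.1440
k=5 load: inc=0.144000, refl=0.144000·-1.000000=-0.1440; V=0.000000+0.144000+-0.144000=0.0000
k=6 src: inc=-0.144000, refl=-0.144000·0.600000=-0.0864; V=0.144000+-0.144000+-0.086400=-0.0864
k=7 load: inc=-0.086400, refl=-0.086400·-1.000000=0.0864; V=0.000000+-0.086400+0.086400=0.0000
k=8 src: inc=0.086400, refl=0.086400·0.600000=0.0518; V=-0.086400+0.086400+0.051840=0.0518
k=9 load: inc=0.051840, refl=0.051840·-1.000000=-0.0518; V=0.000000+0.051840+-0.051840=0.0000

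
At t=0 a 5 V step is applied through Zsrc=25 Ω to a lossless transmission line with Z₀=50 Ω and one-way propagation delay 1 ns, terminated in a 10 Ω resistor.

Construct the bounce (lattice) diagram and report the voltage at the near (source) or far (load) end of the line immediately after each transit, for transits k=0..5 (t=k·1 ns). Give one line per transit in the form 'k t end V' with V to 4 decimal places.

0 0 source 3.3333
1 1 load 1.1111
2 2 source 1.8519
3 3 load 1.3580
4 4 source 1.5226
5 5 load 1.4129

Γ_L=-0.666667, Γ_S=-0.333333; launch V₁=5·50/75=3.333333
k=0 src: V=3.3333
k=1 load: inc=3.333333, refl=3.333333·-0.666667=-2.2222; V=0.000000+3.333333+-2.222222=1.1111
k=2 src: inc=-2.222222, refl=-2.222222·-0.333333=0.7407; V=3.333333+-2.222222+0.740741=1.8519
k=3 load: inc=0.740741, refl=0.740741·-0.666667=-0.4938; V=1.111111+0.740741+-0.493827=1.3580
k=4 src: inc=-0.493827, refl=-0.493827·-0.333333=0.1646; V=1.851852+-0.493827+0.164609=1.5226
k=5 load: inc=0.164609, refl=0.164609·-0.666667=-0.1097; V=1.358025+0.164609+-0.109739=1.4129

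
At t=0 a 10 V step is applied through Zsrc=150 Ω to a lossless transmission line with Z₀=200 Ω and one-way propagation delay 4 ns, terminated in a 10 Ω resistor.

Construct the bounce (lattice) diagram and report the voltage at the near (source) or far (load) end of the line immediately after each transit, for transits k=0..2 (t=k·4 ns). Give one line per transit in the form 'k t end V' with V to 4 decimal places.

0 0 source 5.7143
1 4 load 0.5442
2 8 source 1.2828

Γ_L=-0.904762, Γ_S=-0.142857; launch V₁=10·200/350=5.714286
k=0 src: V=5.7143
k=1 load: inc=5.714286, refl=5.714286·-0.904762=-5.1701; V=0.000000+5.714286+-5.170068=0.5442
k=2 src: inc=-5.170068, refl=-5.170068·-0.142857=0.7386; V=5.714286+-5.170068+0.738581=1.2828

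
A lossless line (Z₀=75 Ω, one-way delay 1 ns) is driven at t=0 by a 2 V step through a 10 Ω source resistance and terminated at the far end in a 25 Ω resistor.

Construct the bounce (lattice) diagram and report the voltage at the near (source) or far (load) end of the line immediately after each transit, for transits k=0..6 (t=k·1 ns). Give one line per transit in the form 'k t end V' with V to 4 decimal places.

Γ_L=-0.500000, Γ_S=-0.764706; launch V₁=2·75/85=1.764706
k=0 src: V=1.7647
k=1 load: inc=1.764706, refl=1.764706·-0.500000=-0.8824; V=0.000000+1.764706+-0.882353=0.8824
k=2 src: inc=-0.882353, refl=-0.882353·-0.764706=0.6747; V=1.764706+-0.882353+0.674740=1.5571
k=3 load: inc=0.674740, refl=0.674740·-0.500000=-0.3374; V=0.882353+0.674740+-0.337370=1.2197
k=4 src: inc=-0.337370, refl=-0.337370·-0.764706=0.2580; V=1.557093+-0.337370+0.257989=1.4777
k=5 load: inc=0.257989, refl=0.257989·-0.500000=-0.1290; V=1.219723+0.257989+-0.128995=1.3487
k=6 src: inc=-0.128995, refl=-0.128995·-0.764706=0.0986; V=1.477712+-0.128995+0.098643=1.4474

0 0 source 1.7647
1 1 load 0.8824
2 2 source 1.5571
3 3 load 1.2197
4 4 source 1.4777
5 5 load 1.3487
6 6 source 1.4474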